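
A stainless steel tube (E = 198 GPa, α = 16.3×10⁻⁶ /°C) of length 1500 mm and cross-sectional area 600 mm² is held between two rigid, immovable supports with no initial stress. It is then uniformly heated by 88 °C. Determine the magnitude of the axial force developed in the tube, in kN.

Full restraint means ε = 0, so the stress is σ = EαΔT = 198×10³ × 16.3×10⁻⁶ × 88 = 284 MPa.
Then P = σA = 284 × 600 mm² = 170.4 kN, compressive.

P ≈ 170 kN (compressive)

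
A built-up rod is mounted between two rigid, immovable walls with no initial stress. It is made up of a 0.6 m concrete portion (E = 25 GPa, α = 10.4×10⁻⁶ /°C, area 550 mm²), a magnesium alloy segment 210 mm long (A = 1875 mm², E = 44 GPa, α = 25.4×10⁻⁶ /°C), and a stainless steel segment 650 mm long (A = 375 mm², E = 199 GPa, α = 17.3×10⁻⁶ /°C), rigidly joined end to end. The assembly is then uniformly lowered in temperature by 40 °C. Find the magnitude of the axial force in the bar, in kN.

With the walls removed the bar would change length by δ_free = Σ αᵢΔT Lᵢ = 10.4×10⁻⁶×40×600 + 25.4×10⁻⁶×40×210 + 17.3×10⁻⁶×40×650 = 0.9128 mm.
The rigid supports impose zero overall length change; the single axial force P common to all segments must satisfy P Σ Lᵢ/(AᵢEᵢ) = δ_free.
The series flexibility is Σ Lᵢ/(AᵢEᵢ) = 600/(550×25×10³) + 210/(1875×44×10³) + 650/(375×199×10³) = 5.489×10⁻⁵ mm/N.
Hence P = δ_free / Σ(L/AE) = 0.9128/5.489×10⁻⁵ = 16.63 kN (tensile).

P ≈ 16.6 kN (tensile)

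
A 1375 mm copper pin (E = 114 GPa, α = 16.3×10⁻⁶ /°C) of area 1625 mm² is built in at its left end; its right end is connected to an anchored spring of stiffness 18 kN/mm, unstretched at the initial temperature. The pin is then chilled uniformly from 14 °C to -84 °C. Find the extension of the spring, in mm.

δ ≈ 1.94 mm

Free thermal contraction: δ_free = αΔT L = 16.3×10⁻⁶ × 98 × 1375 = 2.196 mm.
With a force P in the spring, the elastic change of the pin is PL/(AE) and that of the spring is P/k; compatibility requires their sum to equal δ_free.
So P = δ_free / [L/(AE) + 1/k] = 2.196 / [ 1375/(1625×114×10³) + 1/(18×10³) ].
P = 2.196 / 6.298×10⁻⁵ = 34880 N.
Spring extension = P/k = 34880/(18×10³) = 1.938 mm.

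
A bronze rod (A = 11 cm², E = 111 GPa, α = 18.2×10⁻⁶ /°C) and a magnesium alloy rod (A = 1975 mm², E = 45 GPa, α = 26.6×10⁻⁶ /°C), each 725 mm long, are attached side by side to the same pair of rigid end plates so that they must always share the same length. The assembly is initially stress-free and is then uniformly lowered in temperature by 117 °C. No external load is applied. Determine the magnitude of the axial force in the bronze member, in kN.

P ≈ 50.6 kN (compressive in the bronze)

Equilibrium of a rigid end plate with no external load gives equal and opposite internal forces ±P in the two members. Since α_{magnesium alloy} > α_{bronze}, cooling drives the magnesium alloy into tension and the bronze into compression.
Compatibility of the two members (thermal + elastic change equal): (α₁ − α₂)ΔT = P·[1/(A₁E₁) + 1/(A₂E₂)].
|α₁ − α₂|·ΔT = 8.4×10⁻⁶ × 117 = 0.0009828.
1/(A₁E₁) + 1/(A₂E₂) = 1/(1100×111×10³) + 1/(1975×45×10³) = 1.944×10⁻⁸ N⁻¹.
So P = 0.0009828 / 1.944×10⁻⁸ = 50.55 kN.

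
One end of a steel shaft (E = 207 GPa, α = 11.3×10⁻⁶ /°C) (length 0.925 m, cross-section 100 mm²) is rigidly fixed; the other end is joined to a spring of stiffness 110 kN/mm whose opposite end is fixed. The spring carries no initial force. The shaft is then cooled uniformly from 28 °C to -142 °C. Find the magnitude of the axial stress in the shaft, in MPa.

σ ≈ 330 MPa (tensile)

If the spring were absent the shaft would shorten by αΔT L = 11.3×10⁻⁶ × 170 × 925 = 1.777 mm.
With a force P in the spring, the elastic change of the shaft is PL/(AE) and that of the spring is P/k; compatibility requires their sum to equal δ_free.
So P = δ_free / [L/(AE) + 1/k] = 1.777 / [ 925/(100×207×10³) + 1/(110×10³) ].
P = 1.777 / 5.378×10⁻⁵ = 33040 N.
σ = P/A = 33040/100 = 330.4 MPa.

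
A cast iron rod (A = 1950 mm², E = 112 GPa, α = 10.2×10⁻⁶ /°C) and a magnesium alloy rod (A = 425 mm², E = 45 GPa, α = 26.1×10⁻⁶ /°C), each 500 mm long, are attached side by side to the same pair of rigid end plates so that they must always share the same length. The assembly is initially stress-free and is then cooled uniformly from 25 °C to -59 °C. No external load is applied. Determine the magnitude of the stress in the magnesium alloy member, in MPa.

The magnesium alloy has the larger α, so on cooling it would change length more than the cast iron if both were free. The rigid plates force a common final length, so the magnesium alloy is put into tension and the cast iron into compression, with equal and opposite forces P (no external load).
Equating the net (thermal + elastic) strains gives |α₁ − α₂|·ΔT = P·[1/(A₁E₁) + 1/(A₂E₂)].
|α₁ − α₂|·ΔT = 15.9×10⁻⁶ × 84 = 0.001336.
1/(A₁E₁) + 1/(A₂E₂) = 1/(1950×112×10³) + 1/(425×45×10³) = 5.687×10⁻⁸ N⁻¹.
P = 0.001336 / 5.687×10⁻⁸ = 23490 N = 23.49 kN.
σ_{magnesium alloy} = P/A₂ = 23490/425 = 55.26 MPa, tensile.

σ ≈ 55.3 MPa (tensile)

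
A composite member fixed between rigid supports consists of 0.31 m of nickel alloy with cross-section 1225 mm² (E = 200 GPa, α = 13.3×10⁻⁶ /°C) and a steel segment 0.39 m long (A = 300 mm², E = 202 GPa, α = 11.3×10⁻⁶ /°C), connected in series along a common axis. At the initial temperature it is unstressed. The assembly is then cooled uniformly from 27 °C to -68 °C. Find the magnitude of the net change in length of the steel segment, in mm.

|ΔL| ≈ 0.259 mm

If the supports were absent, the total length change would be Σ αᵢΔT Lᵢ = 13.3×10⁻⁶×95×310 + 11.3×10⁻⁶×95×390 = 0.8103 mm.
The walls prevent any net length change, so an axial force P (same in every segment) develops. Compatibility: P · Σ Lᵢ/(AᵢEᵢ) = δ_free.
The series flexibility is Σ Lᵢ/(AᵢEᵢ) = 310/(1225×200×10³) + 390/(300×202×10³) = 7.701×10⁻⁶ mm/N.
Hence P = δ_free / Σ(L/AE) = 0.8103/7.701×10⁻⁶ = 105.2 kN (tensile).
For the steel segment, free thermal change = 11.3×10⁻⁶×95×390 = 0.4187 mm and elastic change from P = 105200×390/(300×202×10³) = 0.6772 mm; these oppose, so the net change is 0.259 mm (segment lengthens).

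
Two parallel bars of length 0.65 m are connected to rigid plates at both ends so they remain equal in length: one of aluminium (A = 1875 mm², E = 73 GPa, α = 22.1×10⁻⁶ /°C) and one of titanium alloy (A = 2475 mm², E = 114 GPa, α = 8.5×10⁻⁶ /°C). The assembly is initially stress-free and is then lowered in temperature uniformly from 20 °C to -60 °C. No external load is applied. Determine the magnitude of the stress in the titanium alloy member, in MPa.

Both members must finish at the same length. With the larger α, the aluminium tends to over-contract; the plates restrain it, putting the aluminium in tension and the titanium alloy in compression. With no external load the two internal forces are equal and opposite, magnitude P.
Equating the net (thermal + elastic) strains gives |α₁ − α₂|·ΔT = P·[1/(A₁E₁) + 1/(A₂E₂)].
|α₁ − α₂|·ΔT = 13.6×10⁻⁶ × 80 = 0.001088.
1/(A₁E₁) + 1/(A₂E₂) = 1/(1875×73×10³) + 1/(2475×114×10³) = 1.085×10⁻⁸ N⁻¹.
So P = 0.001088 / 1.085×10⁻⁸ = 100.3 kN.
σ_{titanium alloy} = P/A₂ = 100300/2475 = 40.52 MPa, compressive.

σ ≈ 40.5 MPa (compressive)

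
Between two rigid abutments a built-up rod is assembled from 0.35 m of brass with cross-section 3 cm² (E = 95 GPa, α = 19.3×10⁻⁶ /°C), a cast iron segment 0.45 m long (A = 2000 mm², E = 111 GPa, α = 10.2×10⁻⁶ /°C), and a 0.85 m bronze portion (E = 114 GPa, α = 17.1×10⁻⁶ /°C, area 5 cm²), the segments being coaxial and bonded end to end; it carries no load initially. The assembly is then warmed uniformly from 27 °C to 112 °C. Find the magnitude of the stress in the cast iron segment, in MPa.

σ ≈ 37.6 MPa (compressive)

If the supports were absent, the total length change would be Σ αᵢΔT Lᵢ = 19.3×10⁻⁶×85×350 + 10.2×10⁻⁶×85×450 + 17.1×10⁻⁶×85×850 = 2.2 mm.
The rigid supports impose zero overall length change; the single axial force P common to all segments must satisfy P Σ Lᵢ/(AᵢEᵢ) = δ_free.
The series flexibility is Σ Lᵢ/(AᵢEᵢ) = 350/(300×95×10³) + 450/(2000×111×10³) + 850/(500×114×10³) = 2.922×10⁻⁵ mm/N.
So P = 2.2 / 2.922×10⁻⁵ = 75.28 kN, compressive.
σ_{cast iron} = P / A = 75280 / 2000 = 37.64 MPa.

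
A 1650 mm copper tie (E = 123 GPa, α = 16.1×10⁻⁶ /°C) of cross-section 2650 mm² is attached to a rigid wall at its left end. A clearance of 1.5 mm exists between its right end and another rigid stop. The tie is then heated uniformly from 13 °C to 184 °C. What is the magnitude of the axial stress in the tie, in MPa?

σ ≈ 227 MPa (compressive)

Unrestrained expansion: δ_free = αΔT L = 16.1×10⁻⁶ × 171 × 1650 = 4.543 mm.
After closing the 1.5 mm clearance, 4.543 − 1.5 = 3.043 mm of expansion remains to be suppressed by the wall.
That suppressed elongation corresponds to σ = E·Δ/L = 123×10³ × 3.043/1650 = 226.8 MPa.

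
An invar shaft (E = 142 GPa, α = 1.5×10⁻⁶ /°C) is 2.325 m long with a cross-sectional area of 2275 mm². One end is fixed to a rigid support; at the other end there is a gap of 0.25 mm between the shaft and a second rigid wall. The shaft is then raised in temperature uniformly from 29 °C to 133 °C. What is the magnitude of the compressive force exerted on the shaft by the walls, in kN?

Unrestrained expansion: δ_free = αΔT L = 1.5×10⁻⁶ × 104 × 2325 = 0.3627 mm.
The gap closes (δ_free > 0.25 mm) and the wall then resists a further 0.3627 − 0.25 = 0.1127 mm of expansion.
So σ = E(δ_free − g)/L = 142×10³ × 0.1127/2325 = 6.883 MPa.
P = σA = 6.883 × 2275 = 15.66 kN.

P ≈ 15.7 kN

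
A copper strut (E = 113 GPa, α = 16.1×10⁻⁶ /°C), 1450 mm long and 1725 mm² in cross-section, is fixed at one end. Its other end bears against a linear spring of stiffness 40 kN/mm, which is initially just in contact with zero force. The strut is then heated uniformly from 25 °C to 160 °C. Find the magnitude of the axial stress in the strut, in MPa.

σ ≈ 56.3 MPa (compressive)

The unrestrained thermal change is αΔT L = 16.1×10⁻⁶ × 135 × 1450 = 3.152 mm.
Let P be the compressive force at the spring. The strut shortens elastically by PL/(AE) and the spring compresses by P/k; together these equal δ_free.
P [ L/(AE) + 1/k ] = δ_free → P [ 1450/(1725×113×10³) + 1/(40×10³) ] = 3.152.
P = 3.152 / 3.244×10⁻⁵ = 97150 N.
σ = P/A = 97150/1725 = 56.32 MPa.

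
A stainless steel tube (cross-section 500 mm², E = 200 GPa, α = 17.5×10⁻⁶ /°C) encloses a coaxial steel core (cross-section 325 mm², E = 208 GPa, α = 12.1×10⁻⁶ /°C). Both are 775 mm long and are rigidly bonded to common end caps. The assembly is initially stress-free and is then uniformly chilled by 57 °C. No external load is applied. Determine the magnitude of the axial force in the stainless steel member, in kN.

P ≈ 12.4 kN (tensile in the stainless steel)

Both members must finish at the same length. With the larger α, the stainless steel tends to over-contract; the plates restrain it, putting the stainless steel in tension and the steel in compression. With no external load the two internal forces are equal and opposite, magnitude P.
Compatibility of the two members (thermal + elastic change equal): (α₁ − α₂)ΔT = P·[1/(A₁E₁) + 1/(A₂E₂)].
|α₁ − α₂|·ΔT = 5.4×10⁻⁶ × 57 = 0.0003078.
1/(A₁E₁) + 1/(A₂E₂) = 1/(500×200×10³) + 1/(325×208×10³) = 2.479×10⁻⁸ N⁻¹.
So P = 0.0003078 / 2.479×10⁻⁸ = 12.41 kN.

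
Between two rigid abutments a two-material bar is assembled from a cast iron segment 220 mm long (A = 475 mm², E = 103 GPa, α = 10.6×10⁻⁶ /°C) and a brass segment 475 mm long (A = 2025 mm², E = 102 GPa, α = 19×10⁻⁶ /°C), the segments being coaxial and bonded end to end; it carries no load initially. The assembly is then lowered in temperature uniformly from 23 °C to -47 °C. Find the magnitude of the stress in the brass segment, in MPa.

σ ≈ 57.8 MPa (tensile)

If the supports were absent, the total length change would be Σ αᵢΔT Lᵢ = 10.6×10⁻⁶×70×220 + 19×10⁻⁶×70×475 = 0.795 mm.
The walls prevent any net length change, so an axial force P (same in every segment) develops. Compatibility: P · Σ Lᵢ/(AᵢEᵢ) = δ_free.
Σ Lᵢ/(AᵢEᵢ) = 220/(475×103×10³) + 475/(2025×102×10³) = 6.796×10⁻⁶ mm/N.
P = 0.795 / 6.796×10⁻⁶ = 117000 N = 117 kN, tensile.
σ_{brass} = P / A = 117000 / 2025 = 57.76 MPa.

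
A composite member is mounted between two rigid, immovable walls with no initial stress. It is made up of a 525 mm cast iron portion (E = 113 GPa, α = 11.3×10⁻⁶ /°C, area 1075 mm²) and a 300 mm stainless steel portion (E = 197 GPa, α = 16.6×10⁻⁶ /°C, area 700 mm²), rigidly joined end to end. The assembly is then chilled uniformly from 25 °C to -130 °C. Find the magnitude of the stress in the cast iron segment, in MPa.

σ ≈ 242 MPa (tensile)

With the walls removed the bar would change length by δ_free = Σ αᵢΔT Lᵢ = 11.3×10⁻⁶×155×525 + 16.6×10⁻⁶×155×300 = 1.691 mm.
Since the ends are fixed, an axial force P builds up, equal in every segment, with P · Σ Lᵢ/(AᵢEᵢ) = δ_free.
The series flexibility is Σ Lᵢ/(AᵢEᵢ) = 525/(1075×113×10³) + 300/(700×197×10³) = 6.497×10⁻⁶ mm/N.
So P = 1.691 / 6.497×10⁻⁶ = 260.3 kN, tensile.
σ_{cast iron} = P / A = 260300 / 1075 = 242.2 MPa.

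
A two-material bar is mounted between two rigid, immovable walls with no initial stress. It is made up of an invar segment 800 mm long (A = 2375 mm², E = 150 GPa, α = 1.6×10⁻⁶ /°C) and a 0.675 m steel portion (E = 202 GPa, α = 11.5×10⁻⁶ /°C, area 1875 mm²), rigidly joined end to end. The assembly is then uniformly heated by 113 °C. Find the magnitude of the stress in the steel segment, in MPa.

If the supports were absent, the total length change would be Σ αᵢΔT Lᵢ = 1.6×10⁻⁶×113×800 + 11.5×10⁻⁶×113×675 = 1.022 mm.
Since the ends are fixed, an axial force P builds up, equal in every segment, with P · Σ Lᵢ/(AᵢEᵢ) = δ_free.
Σ Lᵢ/(AᵢEᵢ) = 800/(2375×150×10³) + 675/(1875×202×10³) = 4.028×10⁻⁶ mm/N.
So P = 1.022 / 4.028×10⁻⁶ = 253.7 kN, compressive.
σ_{steel} = P / A = 253700 / 1875 = 135.3 MPa.

σ ≈ 135 MPa (compressive)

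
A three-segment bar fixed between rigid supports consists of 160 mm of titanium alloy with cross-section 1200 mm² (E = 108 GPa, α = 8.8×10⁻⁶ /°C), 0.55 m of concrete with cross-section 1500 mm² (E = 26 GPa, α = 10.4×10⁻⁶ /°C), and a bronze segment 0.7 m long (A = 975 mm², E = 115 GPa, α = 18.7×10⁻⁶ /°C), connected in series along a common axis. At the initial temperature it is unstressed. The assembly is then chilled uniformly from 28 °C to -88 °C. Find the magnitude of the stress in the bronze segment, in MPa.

With the walls removed the bar would change length by δ_free = Σ αᵢΔT Lᵢ = 8.8×10⁻⁶×116×160 + 10.4×10⁻⁶×116×550 + 18.7×10⁻⁶×116×700 = 2.345 mm.
Since the ends are fixed, an axial force P builds up, equal in every segment, with P · Σ Lᵢ/(AᵢEᵢ) = δ_free.
The series flexibility is Σ Lᵢ/(AᵢEᵢ) = 160/(1200×108×10³) + 550/(1500×26×10³) + 700/(975×115×10³) = 2.158×10⁻⁵ mm/N.
Hence P = δ_free / Σ(L/AE) = 2.345/2.158×10⁻⁵ = 108.7 kN (tensile).
σ_{bronze} = P / A = 108700 / 975 = 111.5 MPa.

σ ≈ 111 MPa (tensile)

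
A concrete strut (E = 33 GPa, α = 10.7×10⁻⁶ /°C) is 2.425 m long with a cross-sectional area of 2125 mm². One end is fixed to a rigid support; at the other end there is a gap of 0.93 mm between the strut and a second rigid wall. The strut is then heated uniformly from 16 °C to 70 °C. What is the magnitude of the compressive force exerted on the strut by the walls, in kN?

Unrestrained expansion: δ_free = αΔT L = 10.7×10⁻⁶ × 54 × 2425 = 1.401 mm.
The gap closes (δ_free > 0.93 mm) and the wall then resists a further 1.401 − 0.93 = 0.4712 mm of expansion.
That suppressed elongation corresponds to σ = E·Δ/L = 33×10³ × 0.4712/2425 = 6.412 MPa.
Force on the wall = σA = 6.412 × 2125 mm² = 13.62 kN.

P ≈ 13.6 kN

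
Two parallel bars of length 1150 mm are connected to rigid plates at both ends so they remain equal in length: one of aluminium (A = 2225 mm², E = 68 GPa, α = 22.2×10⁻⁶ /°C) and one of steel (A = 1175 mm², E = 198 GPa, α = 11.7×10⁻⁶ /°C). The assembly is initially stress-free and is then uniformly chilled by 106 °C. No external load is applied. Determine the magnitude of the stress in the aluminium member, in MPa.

Both members must finish at the same length. With the larger α, the aluminium tends to over-contract; the plates restrain it, putting the aluminium in tension and the steel in compression. With no external load the two internal forces are equal and opposite, magnitude P.
Setting the final lengths equal and cancelling L: (α₁ − α₂)ΔT = P/(A₁E₁) + P/(A₂E₂).
|α₁ − α₂|·ΔT = 10.5×10⁻⁶ × 106 = 0.001113.
1/(A₁E₁) + 1/(A₂E₂) = 1/(2225×68×10³) + 1/(1175×198×10³) = 1.091×10⁻⁸ N⁻¹.
P = 0.001113 / 1.091×10⁻⁸ = 102000 N = 102 kN.
σ_{aluminium} = P/A₁ = 102000/2225 = 45.86 MPa, tensile.

σ ≈ 45.9 MPa (tensile)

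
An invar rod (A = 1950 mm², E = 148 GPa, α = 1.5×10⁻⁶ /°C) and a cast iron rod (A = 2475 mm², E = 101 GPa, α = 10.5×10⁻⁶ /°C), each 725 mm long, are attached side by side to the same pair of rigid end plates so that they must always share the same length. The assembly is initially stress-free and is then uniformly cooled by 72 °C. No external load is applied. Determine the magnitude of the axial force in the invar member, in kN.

P ≈ 86.8 kN (compressive in the invar)

Equilibrium of a rigid end plate with no external load gives equal and opposite internal forces ±P in the two members. Since α_{cast iron} > α_{invar}, cooling drives the cast iron into tension and the invar into compression.
Compatibility of the two members (thermal + elastic change equal): (α₁ − α₂)ΔT = P·[1/(A₁E₁) + 1/(A₂E₂)].
|α₁ − α₂|·ΔT = 9×10⁻⁶ × 72 = 0.000648.
1/(A₁E₁) + 1/(A₂E₂) = 1/(1950×148×10³) + 1/(2475×101×10³) = 7.465×10⁻⁹ N⁻¹.
So P = 0.000648 / 7.465×10⁻⁹ = 86.8 kN.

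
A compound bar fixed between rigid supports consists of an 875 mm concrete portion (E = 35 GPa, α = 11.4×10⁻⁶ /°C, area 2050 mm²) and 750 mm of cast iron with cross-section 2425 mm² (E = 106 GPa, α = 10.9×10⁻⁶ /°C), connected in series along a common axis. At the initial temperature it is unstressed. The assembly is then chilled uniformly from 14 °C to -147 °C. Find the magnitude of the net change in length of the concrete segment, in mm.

With the walls removed the bar would change length by δ_free = Σ αᵢΔT Lᵢ = 11.4×10⁻⁶×161×875 + 10.9×10⁻⁶×161×750 = 2.922 mm.
The rigid supports impose zero overall length change; the single axial force P common to all segments must satisfy P Σ Lᵢ/(AᵢEᵢ) = δ_free.
The series flexibility is Σ Lᵢ/(AᵢEᵢ) = 875/(2050×35×10³) + 750/(2425×106×10³) = 1.511×10⁻⁵ mm/N.
So P = 2.922 / 1.511×10⁻⁵ = 193.4 kN, tensile.
For the concrete segment, free thermal change = 11.4×10⁻⁶×161×875 = 1.606 mm and elastic change from P = 193400×875/(2050×35×10³) = 2.358 mm; these oppose, so the net change is 0.752 mm (segment lengthens).

|ΔL| ≈ 0.752 mm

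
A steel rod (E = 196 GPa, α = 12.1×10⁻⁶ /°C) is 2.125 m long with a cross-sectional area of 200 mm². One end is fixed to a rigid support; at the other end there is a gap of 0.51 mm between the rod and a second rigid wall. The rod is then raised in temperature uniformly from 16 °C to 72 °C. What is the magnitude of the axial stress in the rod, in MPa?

If the wall were absent the rod would grow by αΔT L = 12.1×10⁻⁶ × 56 × 2125 = 1.44 mm.
After closing the 0.51 mm clearance, 1.44 − 0.51 = 0.9299 mm of expansion remains to be suppressed by the wall.
Compatibility: PL/(AE) = 0.9299 mm, so σ = P/A = E × (0.9299/2125) = 85.77 MPa.

σ ≈ 85.8 MPa (compressive)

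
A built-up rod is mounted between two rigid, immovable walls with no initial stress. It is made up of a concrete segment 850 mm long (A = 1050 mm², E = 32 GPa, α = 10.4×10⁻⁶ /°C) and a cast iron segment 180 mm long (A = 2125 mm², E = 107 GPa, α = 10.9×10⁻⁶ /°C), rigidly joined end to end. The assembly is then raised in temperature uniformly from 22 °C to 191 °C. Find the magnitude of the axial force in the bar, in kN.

If the supports were absent, the total length change would be Σ αᵢΔT Lᵢ = 10.4×10⁻⁶×169×850 + 10.9×10⁻⁶×169×180 = 1.826 mm.
The rigid supports impose zero overall length change; the single axial force P common to all segments must satisfy P Σ Lᵢ/(AᵢEᵢ) = δ_free.
The series flexibility is Σ Lᵢ/(AᵢEᵢ) = 850/(1050×32×10³) + 180/(2125×107×10³) = 2.609×10⁻⁵ mm/N.
Hence P = δ_free / Σ(L/AE) = 1.826/2.609×10⁻⁵ = 69.97 kN (compressive).

P ≈ 70 kN (compressive)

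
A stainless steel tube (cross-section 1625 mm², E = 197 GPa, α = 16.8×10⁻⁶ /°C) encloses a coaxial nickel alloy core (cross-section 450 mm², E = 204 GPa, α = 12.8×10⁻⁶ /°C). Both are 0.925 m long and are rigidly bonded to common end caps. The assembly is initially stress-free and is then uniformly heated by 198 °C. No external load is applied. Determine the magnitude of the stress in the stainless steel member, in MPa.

The stainless steel has the larger α, so on heating it would change length more than the nickel alloy if both were free. The rigid plates force a common final length, so the stainless steel is put into compression and the nickel alloy into tension, with equal and opposite forces P (no external load).
Setting the final lengths equal and cancelling L: (α₁ − α₂)ΔT = P/(A₁E₁) + P/(A₂E₂).
|α₁ − α₂|·ΔT = 4×10⁻⁶ × 198 = 0.000792.
1/(A₁E₁) + 1/(A₂E₂) = 1/(1625×197×10³) + 1/(450×204×10³) = 1.402×10⁻⁸ N⁻¹.
So P = 0.000792 / 1.402×10⁻⁸ = 56.5 kN.
σ_{stainless steel} = P/A₁ = 56500/1625 = 34.77 MPa, compressive.

σ ≈ 34.8 MPa (compressive)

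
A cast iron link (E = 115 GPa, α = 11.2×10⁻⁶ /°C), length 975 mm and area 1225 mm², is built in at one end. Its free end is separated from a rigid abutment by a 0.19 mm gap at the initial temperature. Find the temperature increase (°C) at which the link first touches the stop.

The gap closes when αΔT L = 0.19 mm, since the link is still unstressed at that instant.
So ΔT = g/(αL) = 0.19/(11.2×10⁻⁶ × 975) = 17.4 °C.

ΔT ≈ 17.4 °C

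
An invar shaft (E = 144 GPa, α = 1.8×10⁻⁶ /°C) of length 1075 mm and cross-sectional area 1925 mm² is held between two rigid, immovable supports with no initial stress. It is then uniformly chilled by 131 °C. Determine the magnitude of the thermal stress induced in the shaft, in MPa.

The supports are rigid, so the total axial strain is zero. The restrained thermal strain is ε = αΔT = 1.8×10⁻⁶ × 131 = 235.8×10⁻⁶.
The stress required to suppress this strain is σ = Eε = 144×10³ × 235.8×10⁻⁶ = 33.96 MPa, tensile since the shaft is trying to contract.

σ ≈ 34 MPa (tensile)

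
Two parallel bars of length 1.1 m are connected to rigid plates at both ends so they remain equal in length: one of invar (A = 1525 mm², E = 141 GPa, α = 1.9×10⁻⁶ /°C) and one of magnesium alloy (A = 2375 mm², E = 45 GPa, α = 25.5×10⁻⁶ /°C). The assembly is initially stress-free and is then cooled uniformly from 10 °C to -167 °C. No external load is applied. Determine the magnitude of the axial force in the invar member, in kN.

P ≈ 298 kN (compressive in the invar)

Both members must finish at the same length. With the larger α, the magnesium alloy tends to over-contract; the plates restrain it, putting the magnesium alloy in tension and the invar in compression. With no external load the two internal forces are equal and opposite, magnitude P.
Setting the final lengths equal and cancelling L: (α₁ − α₂)ΔT = P/(A₁E₁) + P/(A₂E₂).
|α₁ − α₂|·ΔT = 23.6×10⁻⁶ × 177 = 0.004177.
1/(A₁E₁) + 1/(A₂E₂) = 1/(1525×141×10³) + 1/(2375×45×10³) = 1.401×10⁻⁸ N⁻¹.
P = 0.004177 / 1.401×10⁻⁸ = 298200 N = 298.2 kN.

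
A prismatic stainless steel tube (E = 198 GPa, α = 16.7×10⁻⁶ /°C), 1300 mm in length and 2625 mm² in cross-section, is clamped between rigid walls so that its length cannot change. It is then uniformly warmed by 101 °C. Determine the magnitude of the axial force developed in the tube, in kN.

P ≈ 877 kN (compressive)

With zero net strain, σ = E·αΔT = 198 GPa × 16.7×10⁻⁶ × 101 = 334 MPa.
Then P = σA = 334 × 2625 mm² = 876.7 kN, compressive.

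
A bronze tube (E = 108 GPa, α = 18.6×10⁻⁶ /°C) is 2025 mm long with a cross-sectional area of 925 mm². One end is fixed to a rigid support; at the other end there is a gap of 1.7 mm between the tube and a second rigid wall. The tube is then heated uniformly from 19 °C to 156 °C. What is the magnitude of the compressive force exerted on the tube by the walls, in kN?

P ≈ 171 kN

Free thermal elongation = αΔT L = 18.6×10⁻⁶ × 137 × 2025 = 5.16 mm.
After closing the 1.7 mm clearance, 5.16 − 1.7 = 3.46 mm of expansion remains to be suppressed by the wall.
So σ = E(δ_free − g)/L = 108×10³ × 3.46/2025 = 184.5 MPa.
P = σA = 184.5 × 925 = 170.7 kN.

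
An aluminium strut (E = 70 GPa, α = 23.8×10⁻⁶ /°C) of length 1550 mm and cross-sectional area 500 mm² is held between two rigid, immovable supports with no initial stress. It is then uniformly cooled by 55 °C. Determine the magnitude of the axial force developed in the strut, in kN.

Full restraint means ε = 0, so the stress is σ = EαΔT = 70×10³ × 23.8×10⁻⁶ × 55 = 91.63 MPa.
Then P = σA = 91.63 × 500 mm² = 45.81 kN, tensile.

P ≈ 45.8 kN (tensile)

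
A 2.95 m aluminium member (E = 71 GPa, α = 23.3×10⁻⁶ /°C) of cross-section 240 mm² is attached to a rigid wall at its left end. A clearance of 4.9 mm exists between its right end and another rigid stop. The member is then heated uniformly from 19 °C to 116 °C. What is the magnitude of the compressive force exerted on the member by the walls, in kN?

P ≈ 10.2 kN

If the wall were absent the member would grow by αΔT L = 23.3×10⁻⁶ × 97 × 2950 = 6.667 mm.
The gap closes (δ_free > 4.9 mm) and the wall then resists a further 6.667 − 4.9 = 1.767 mm of expansion.
Compatibility: PL/(AE) = 1.767 mm, so σ = P/A = E × (1.767/2950) = 42.53 MPa.
Force on the wall = σA = 42.53 × 240 mm² = 10.21 kN.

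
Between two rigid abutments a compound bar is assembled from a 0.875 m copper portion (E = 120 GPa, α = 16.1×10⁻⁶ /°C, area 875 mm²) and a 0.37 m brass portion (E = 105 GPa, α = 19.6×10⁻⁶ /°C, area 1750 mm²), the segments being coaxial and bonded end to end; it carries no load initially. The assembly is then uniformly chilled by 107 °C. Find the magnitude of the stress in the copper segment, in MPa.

σ ≈ 252 MPa (tensile)

With the walls removed the bar would change length by δ_free = Σ αᵢΔT Lᵢ = 16.1×10⁻⁶×107×875 + 19.6×10⁻⁶×107×370 = 2.283 mm.
Since the ends are fixed, an axial force P builds up, equal in every segment, with P · Σ Lᵢ/(AᵢEᵢ) = δ_free.
The series flexibility is Σ Lᵢ/(AᵢEᵢ) = 875/(875×120×10³) + 370/(1750×105×10³) = 1.035×10⁻⁵ mm/N.
So P = 2.283 / 1.035×10⁻⁵ = 220.7 kN, tensile.
σ_{copper} = P / A = 220700 / 875 = 252.2 MPa.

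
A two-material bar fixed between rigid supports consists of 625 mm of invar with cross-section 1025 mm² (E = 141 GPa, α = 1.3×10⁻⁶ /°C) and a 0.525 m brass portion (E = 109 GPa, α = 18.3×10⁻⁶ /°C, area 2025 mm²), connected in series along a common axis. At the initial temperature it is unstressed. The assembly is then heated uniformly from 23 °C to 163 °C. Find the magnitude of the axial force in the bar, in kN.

P ≈ 218 kN (compressive)

If the supports were absent, the total length change would be Σ αᵢΔT Lᵢ = 1.3×10⁻⁶×140×625 + 18.3×10⁻⁶×140×525 = 1.459 mm.
Since the ends are fixed, an axial force P builds up, equal in every segment, with P · Σ Lᵢ/(AᵢEᵢ) = δ_free.
The series flexibility is Σ Lᵢ/(AᵢEᵢ) = 625/(1025×141×10³) + 525/(2025×109×10³) = 6.703×10⁻⁶ mm/N.
P = 1.459 / 6.703×10⁻⁶ = 217600 N = 217.6 kN, compressive.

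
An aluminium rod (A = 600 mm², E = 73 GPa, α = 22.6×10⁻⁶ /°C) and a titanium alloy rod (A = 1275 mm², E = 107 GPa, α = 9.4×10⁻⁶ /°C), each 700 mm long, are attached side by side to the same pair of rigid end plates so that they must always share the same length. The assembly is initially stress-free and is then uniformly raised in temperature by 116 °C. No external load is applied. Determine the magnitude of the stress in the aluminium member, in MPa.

The aluminium has the larger α, so on heating it would change length more than the titanium alloy if both were free. The rigid plates force a common final length, so the aluminium is put into compression and the titanium alloy into tension, with equal and opposite forces P (no external load).
Equating the net (thermal + elastic) strains gives |α₁ − α₂|·ΔT = P·[1/(A₁E₁) + 1/(A₂E₂)].
|α₁ − α₂|·ΔT = 13.2×10⁻⁶ × 116 = 0.001531.
1/(A₁E₁) + 1/(A₂E₂) = 1/(600×73×10³) + 1/(1275×107×10³) = 3.016×10⁻⁸ N⁻¹.
So P = 0.001531 / 3.016×10⁻⁸ = 50.77 kN.
σ_{aluminium} = P/A₁ = 50770/600 = 84.61 MPa, compressive.

σ ≈ 84.6 MPa (compressive)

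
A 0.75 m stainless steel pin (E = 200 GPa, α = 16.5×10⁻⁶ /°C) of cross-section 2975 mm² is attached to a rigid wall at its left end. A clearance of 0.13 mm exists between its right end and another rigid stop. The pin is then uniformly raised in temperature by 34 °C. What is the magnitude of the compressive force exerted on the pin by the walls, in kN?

P ≈ 231 kN

Unrestrained expansion: δ_free = αΔT L = 16.5×10⁻⁶ × 34 × 750 = 0.4207 mm.
The gap closes (δ_free > 0.13 mm) and the wall then resists a further 0.4207 − 0.13 = 0.2907 mm of expansion.
That suppressed elongation corresponds to σ = E·Δ/L = 200×10³ × 0.2907/750 = 77.53 MPa.
Force on the wall = σA = 77.53 × 2975 mm² = 230.7 kN.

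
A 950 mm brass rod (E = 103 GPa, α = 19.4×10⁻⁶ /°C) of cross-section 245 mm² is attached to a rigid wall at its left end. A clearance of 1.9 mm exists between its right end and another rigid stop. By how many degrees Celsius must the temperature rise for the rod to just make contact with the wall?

ΔT ≈ 103 °C

The gap closes when αΔT L = 1.9 mm, since the rod is still unstressed at that instant.
ΔT = 1.9 / (19.4×10⁻⁶ × 950) = 103.1 °C.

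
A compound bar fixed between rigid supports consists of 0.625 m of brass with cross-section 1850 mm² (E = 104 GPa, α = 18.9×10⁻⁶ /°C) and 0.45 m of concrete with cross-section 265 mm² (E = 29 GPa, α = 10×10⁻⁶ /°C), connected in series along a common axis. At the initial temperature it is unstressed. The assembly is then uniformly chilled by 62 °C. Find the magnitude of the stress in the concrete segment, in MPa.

σ ≈ 61.8 MPa (tensile)

With the walls removed the bar would change length by δ_free = Σ αᵢΔT Lᵢ = 18.9×10⁻⁶×62×625 + 10×10⁻⁶×62×450 = 1.011 mm.
The walls prevent any net length change, so an axial force P (same in every segment) develops. Compatibility: P · Σ Lᵢ/(AᵢEᵢ) = δ_free.
Σ Lᵢ/(AᵢEᵢ) = 625/(1850×104×10³) + 450/(265×29×10³) = 6.18×10⁻⁵ mm/N.
Hence P = δ_free / Σ(L/AE) = 1.011/6.18×10⁻⁵ = 16.36 kN (tensile).
σ_{concrete} = P / A = 16360 / 265 = 61.75 MPa.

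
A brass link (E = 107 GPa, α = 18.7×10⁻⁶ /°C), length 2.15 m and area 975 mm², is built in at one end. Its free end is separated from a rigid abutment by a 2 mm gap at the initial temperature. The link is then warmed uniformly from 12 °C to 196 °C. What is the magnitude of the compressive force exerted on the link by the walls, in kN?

Free thermal elongation = αΔT L = 18.7×10⁻⁶ × 184 × 2150 = 7.398 mm.
This exceeds the 2 mm gap, so the wall pushes back. The portion of expansion that must be recovered elastically is δ_free − gap = 7.398 − 2 = 5.398 mm.
So σ = E(δ_free − g)/L = 107×10³ × 5.398/2150 = 268.6 MPa.
Force on the wall = σA = 268.6 × 975 mm² = 261.9 kN.

P ≈ 262 kN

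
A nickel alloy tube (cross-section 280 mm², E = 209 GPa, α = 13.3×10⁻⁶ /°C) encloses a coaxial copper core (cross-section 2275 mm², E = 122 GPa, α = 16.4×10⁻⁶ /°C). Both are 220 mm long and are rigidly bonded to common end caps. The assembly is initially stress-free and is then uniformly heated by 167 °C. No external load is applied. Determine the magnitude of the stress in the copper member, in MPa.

σ ≈ 11 MPa (compressive)

The copper has the larger α, so on heating it would change length more than the nickel alloy if both were free. The rigid plates force a common final length, so the copper is put into compression and the nickel alloy into tension, with equal and opposite forces P (no external load).
Compatibility of the two members (thermal + elastic change equal): (α₁ − α₂)ΔT = P·[1/(A₁E₁) + 1/(A₂E₂)].
|α₁ − α₂|·ΔT = 3.1×10⁻⁶ × 167 = 0.0005177.
1/(A₁E₁) + 1/(A₂E₂) = 1/(280×209×10³) + 1/(2275×122×10³) = 2.069×10⁻⁸ N⁻¹.
P = 0.0005177 / 2.069×10⁻⁸ = 25020 N = 25.02 kN.
σ_{copper} = P/A₂ = 25020/2275 = 11 MPa, compressive.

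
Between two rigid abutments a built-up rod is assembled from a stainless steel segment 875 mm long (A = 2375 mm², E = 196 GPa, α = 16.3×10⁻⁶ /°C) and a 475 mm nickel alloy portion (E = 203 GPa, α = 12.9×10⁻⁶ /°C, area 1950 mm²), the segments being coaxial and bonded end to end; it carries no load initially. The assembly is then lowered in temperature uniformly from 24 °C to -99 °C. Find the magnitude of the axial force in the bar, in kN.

Free thermal contraction of the whole bar: Σ αᵢΔT Lᵢ = 16.3×10⁻⁶×123×875 + 12.9×10⁻⁶×123×475 = 2.508 mm.
The rigid supports impose zero overall length change; the single axial force P common to all segments must satisfy P Σ Lᵢ/(AᵢEᵢ) = δ_free.
The series flexibility is Σ Lᵢ/(AᵢEᵢ) = 875/(2375×196×10³) + 475/(1950×203×10³) = 3.08×10⁻⁶ mm/N.
So P = 2.508 / 3.08×10⁻⁶ = 814.4 kN, tensile.

P ≈ 814 kN (tensile)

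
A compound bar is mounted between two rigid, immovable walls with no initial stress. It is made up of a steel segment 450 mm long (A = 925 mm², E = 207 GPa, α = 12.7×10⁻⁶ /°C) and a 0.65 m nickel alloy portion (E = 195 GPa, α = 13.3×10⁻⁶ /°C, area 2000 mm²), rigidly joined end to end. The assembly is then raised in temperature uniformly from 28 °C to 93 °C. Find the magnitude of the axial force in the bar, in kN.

Free thermal expansion of the whole bar: Σ αᵢΔT Lᵢ = 12.7×10⁻⁶×65×450 + 13.3×10⁻⁶×65×650 = 0.9334 mm.
The walls prevent any net length change, so an axial force P (same in every segment) develops. Compatibility: P · Σ Lᵢ/(AᵢEᵢ) = δ_free.
Σ Lᵢ/(AᵢEᵢ) = 450/(925×207×10³) + 650/(2000×195×10³) = 4.017×10⁻⁶ mm/N.
Hence P = δ_free / Σ(L/AE) = 0.9334/4.017×10⁻⁶ = 232.4 kN (compressive).

P ≈ 232 kN (compressive)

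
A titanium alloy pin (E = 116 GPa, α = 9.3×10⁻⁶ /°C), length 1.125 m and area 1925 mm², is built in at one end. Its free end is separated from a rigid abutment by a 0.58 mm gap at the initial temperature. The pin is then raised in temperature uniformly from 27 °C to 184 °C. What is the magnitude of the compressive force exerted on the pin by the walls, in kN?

P ≈ 211 kN

Free thermal elongation = αΔT L = 9.3×10⁻⁶ × 157 × 1125 = 1.643 mm.
After closing the 0.58 mm clearance, 1.643 − 0.58 = 1.063 mm of expansion remains to be suppressed by the wall.
That suppressed elongation corresponds to σ = E·Δ/L = 116×10³ × 1.063/1125 = 109.6 MPa.
Force on the wall = σA = 109.6 × 1925 mm² = 210.9 kN.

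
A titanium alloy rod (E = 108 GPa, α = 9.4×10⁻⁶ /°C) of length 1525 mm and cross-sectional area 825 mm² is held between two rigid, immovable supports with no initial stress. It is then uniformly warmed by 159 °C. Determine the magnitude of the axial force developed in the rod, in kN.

P ≈ 133 kN (compressive)

With zero net strain, σ = E·αΔT = 108 GPa × 9.4×10⁻⁶ × 159 = 161.4 MPa.
P = AEαΔT = 825 × 108×10³ × 9.4×10⁻⁶ × 159 = 133.2 kN (compressive).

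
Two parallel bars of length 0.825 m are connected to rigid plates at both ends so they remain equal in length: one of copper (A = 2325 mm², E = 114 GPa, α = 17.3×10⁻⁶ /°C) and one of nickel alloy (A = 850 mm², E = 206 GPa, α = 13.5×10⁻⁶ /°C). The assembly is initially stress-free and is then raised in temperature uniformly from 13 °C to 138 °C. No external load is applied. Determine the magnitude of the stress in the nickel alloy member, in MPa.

Both members must finish at the same length. With the larger α, the copper tends to over-expand; the plates restrain it, putting the copper in compression and the nickel alloy in tension. With no external load the two internal forces are equal and opposite, magnitude P.
Compatibility of the two members (thermal + elastic change equal): (α₁ − α₂)ΔT = P·[1/(A₁E₁) + 1/(A₂E₂)].
|α₁ − α₂|·ΔT = 3.8×10⁻⁶ × 125 = 0.000475.
1/(A₁E₁) + 1/(A₂E₂) = 1/(2325×114×10³) + 1/(850×206×10³) = 9.484×10⁻⁹ N⁻¹.
So P = 0.000475 / 9.484×10⁻⁹ = 50.08 kN.
σ_{nickel alloy} = P/A₂ = 50080/850 = 58.92 MPa, tensile.

σ ≈ 58.9 MPa (tensile)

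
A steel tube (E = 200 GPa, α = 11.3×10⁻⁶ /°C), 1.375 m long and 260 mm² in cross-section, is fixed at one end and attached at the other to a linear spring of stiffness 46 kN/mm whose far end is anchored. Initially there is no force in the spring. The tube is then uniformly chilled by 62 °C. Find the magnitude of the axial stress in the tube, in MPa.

The unrestrained thermal change is αΔT L = 11.3×10⁻⁶ × 62 × 1375 = 0.9633 mm.
Let P be the tensile force in the spring. The tube extends elastically by PL/(AE) and the spring stretches by P/k; together these equal δ_free.
P [ L/(AE) + 1/k ] = δ_free → P [ 1375/(260×200×10³) + 1/(46×10³) ] = 0.9633.
P = 0.9633 / 4.818×10⁻⁵ = 19990 N.
σ = P/A = 19990/260 = 76.9 MPa.

σ ≈ 76.9 MPa (tensile)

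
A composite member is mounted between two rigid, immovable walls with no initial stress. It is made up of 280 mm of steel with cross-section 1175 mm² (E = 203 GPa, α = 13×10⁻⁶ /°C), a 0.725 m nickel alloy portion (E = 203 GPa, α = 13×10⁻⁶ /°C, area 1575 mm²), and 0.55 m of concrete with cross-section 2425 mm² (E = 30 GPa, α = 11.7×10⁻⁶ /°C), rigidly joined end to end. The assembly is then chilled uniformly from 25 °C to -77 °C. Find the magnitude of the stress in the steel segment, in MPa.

σ ≈ 154 MPa (tensile)

If the supports were absent, the total length change would be Σ αᵢΔT Lᵢ = 13×10⁻⁶×102×280 + 13×10⁻⁶×102×725 + 11.7×10⁻⁶×102×550 = 1.989 mm.
Since the ends are fixed, an axial force P builds up, equal in every segment, with P · Σ Lᵢ/(AᵢEᵢ) = δ_free.
The series flexibility is Σ Lᵢ/(AᵢEᵢ) = 280/(1175×203×10³) + 725/(1575×203×10³) + 550/(2425×30×10³) = 1.1×10⁻⁵ mm/N.
Hence P = δ_free / Σ(L/AE) = 1.989/1.1×10⁻⁵ = 180.8 kN (tensile).
σ_{steel} = P / A = 180800 / 1175 = 153.9 MPa.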